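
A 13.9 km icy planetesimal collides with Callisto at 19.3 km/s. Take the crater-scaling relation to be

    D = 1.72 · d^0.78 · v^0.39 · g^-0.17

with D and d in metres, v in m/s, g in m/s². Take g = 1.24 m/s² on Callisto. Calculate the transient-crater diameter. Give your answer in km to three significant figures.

D ≈ 133 km

In SI units: d = 13900 m, v = 19300 m/s.
d^0.78 = 13900^0.78 = 1704
v^0.39 = 19300^0.39 = 46.92
g^-0.17 = 1.24^-0.17 = 0.9641
D = 1.72 × 1704 × 46.92 × 0.9641 = 1.326 × 10^5 m
   = 132.6 km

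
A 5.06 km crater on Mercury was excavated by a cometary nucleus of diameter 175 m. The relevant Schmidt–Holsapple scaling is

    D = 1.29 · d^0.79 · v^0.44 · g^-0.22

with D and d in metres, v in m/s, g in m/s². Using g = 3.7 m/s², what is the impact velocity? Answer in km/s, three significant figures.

v ≈ 26.5 km/s

Rearranging for v: v = [D / (1.29 · 175^0.79 · 3.7^-0.22)]^(1/0.44).
D = 5060 m.
175^0.79 = 59.16
3.7^-0.22 = 0.7499
Denominator = 1.29 × 59.16 × 0.7499 = 57.23
D / 57.23 = 5060 / 57.23 = 88.42
v = 88.42^(1/0.44) = 88.42^2.2727 = 26541 m/s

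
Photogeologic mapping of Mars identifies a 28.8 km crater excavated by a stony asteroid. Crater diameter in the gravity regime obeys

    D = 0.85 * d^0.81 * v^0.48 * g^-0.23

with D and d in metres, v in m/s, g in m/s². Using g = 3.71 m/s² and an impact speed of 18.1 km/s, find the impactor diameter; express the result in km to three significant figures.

Rearranging for d: d = [D / (0.85 · 18100^0.48 · 3.71^-0.23)]^(1/0.81).
D = 28800 m.
18100^0.48 = 110.6
3.71^-0.23 = 0.7397
Denominator = 0.85 × 110.6 × 0.7397 = 69.54
D / 69.54 = 28800 / 69.54 = 414.2
d = 414.2^(1/0.81) = 414.2^1.2346 = 1703 m

d ≈ 1.70 km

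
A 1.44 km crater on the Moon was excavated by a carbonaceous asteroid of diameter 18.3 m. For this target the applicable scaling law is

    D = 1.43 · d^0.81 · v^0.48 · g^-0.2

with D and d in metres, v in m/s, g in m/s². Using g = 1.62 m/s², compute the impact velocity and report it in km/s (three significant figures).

v ≈ 16.3 km/s

Rearranging for v: v = [D / (1.43 · 18.3^0.81 · 1.62^-0.2)]^(1/0.48).
D = 1440 m.
18.3^0.81 = 10.53
1.62^-0.2 = 0.9080
Denominator = 1.43 × 10.53 × 0.9080 = 13.67
D / 13.67 = 1440 / 13.67 = 105.3
v = 105.3^(1/0.48) = 105.3^2.0833 = 16343 m/s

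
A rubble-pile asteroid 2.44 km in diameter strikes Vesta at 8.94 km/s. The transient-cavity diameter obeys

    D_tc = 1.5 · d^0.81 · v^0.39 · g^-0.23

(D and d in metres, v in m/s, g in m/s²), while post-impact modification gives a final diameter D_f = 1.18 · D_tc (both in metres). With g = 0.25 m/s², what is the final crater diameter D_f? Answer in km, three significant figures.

D_f ≈ 46.9 km

In SI: d = 2440 m, v = 8940 m/s.
d^0.81 = 2440^0.81 = 554.4
v^0.39 = 8940^0.39 = 34.76
g^-0.23 = 0.25^-0.23 = 1.376
D_tc = 1.5 × 554.4 × 34.76 × 1.376 = 39780 m
D_f = 1.18 × 39780 = 46940 m
     = 46.94 km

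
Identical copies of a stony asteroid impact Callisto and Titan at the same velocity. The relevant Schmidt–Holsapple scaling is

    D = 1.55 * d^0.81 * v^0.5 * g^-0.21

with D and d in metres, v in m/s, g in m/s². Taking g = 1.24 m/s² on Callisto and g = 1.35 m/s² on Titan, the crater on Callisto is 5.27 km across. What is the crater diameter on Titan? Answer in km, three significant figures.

D ≈ 5.18 km

All impactor-dependent factors cancel in the ratio, leaving D_Titan/D_Callisto = (g_Titan/g_Callisto)^-0.21.
(1.35/1.24)^-0.21 = 1.089^-0.21 = 0.9823
D_Titan = 0.9823 × 5.27 km = 5.18 km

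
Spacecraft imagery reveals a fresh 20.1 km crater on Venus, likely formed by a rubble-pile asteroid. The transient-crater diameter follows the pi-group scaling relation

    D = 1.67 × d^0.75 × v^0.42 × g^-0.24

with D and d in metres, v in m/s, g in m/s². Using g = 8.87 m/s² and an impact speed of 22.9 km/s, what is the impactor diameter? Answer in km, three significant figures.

Rearranging for d: d = [D / (1.67 · 22900^0.42 · 8.87^-0.24)]^(1/0.75).
D = 20100 m.
22900^0.42 = 67.78
8.87^-0.24 = 0.5922
Denominator = 1.67 × 67.78 × 0.5922 = 67.03
D / 67.03 = 20100 / 67.03 = 299.9
d = 299.9^(1/0.75) = 299.9^1.3333 = 2007 m

d ≈ 2.01 km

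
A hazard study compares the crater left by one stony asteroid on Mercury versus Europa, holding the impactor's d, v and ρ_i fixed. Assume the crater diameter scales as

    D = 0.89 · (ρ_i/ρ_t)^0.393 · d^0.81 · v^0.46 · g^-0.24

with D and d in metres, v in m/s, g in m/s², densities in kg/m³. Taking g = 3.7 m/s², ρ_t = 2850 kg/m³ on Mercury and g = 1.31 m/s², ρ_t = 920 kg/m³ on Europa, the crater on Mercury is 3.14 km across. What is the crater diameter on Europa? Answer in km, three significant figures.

D ≈ 6.28 km

The impactor-only factors (d, v, ρ_i) cancel in the ratio, leaving D_Europa/D_Mercury = (g_Europa/g_Mercury)^-0.24 · (ρ_t,Mercury/ρ_t,Europa)^0.393.
(1.31/3.7)^-0.24 = 0.3541^-0.24 = 1.283
(2850/920)^0.393 = 3.098^0.393 = 1.560
Ratio = 1.283 × 1.560 = 2.001
D_Europa = 2.001 × 3.14 km = 6.28 km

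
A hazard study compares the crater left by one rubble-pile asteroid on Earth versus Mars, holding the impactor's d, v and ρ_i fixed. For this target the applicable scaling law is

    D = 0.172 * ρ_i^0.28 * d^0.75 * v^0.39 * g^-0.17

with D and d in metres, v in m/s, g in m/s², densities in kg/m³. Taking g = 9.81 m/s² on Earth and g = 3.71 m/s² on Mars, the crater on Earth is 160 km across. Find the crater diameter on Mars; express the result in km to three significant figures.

D ≈ 189 km

All impactor-dependent factors cancel in the ratio, leaving D_Mars/D_Earth = (g_Mars/g_Earth)^-0.17.
(3.71/9.81)^-0.17 = 0.3782^-0.17 = 1.180
D_Mars = 1.180 × 160 km = 189 km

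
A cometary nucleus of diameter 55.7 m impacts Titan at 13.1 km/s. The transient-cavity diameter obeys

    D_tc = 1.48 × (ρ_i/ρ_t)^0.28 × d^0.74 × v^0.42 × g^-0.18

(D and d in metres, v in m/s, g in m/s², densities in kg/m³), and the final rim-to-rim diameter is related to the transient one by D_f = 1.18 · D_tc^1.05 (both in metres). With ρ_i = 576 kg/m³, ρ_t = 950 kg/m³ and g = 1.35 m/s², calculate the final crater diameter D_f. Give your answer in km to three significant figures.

D_f ≈ 2.16 km

v = 13100 m/s.
(ρ_i/ρ_t)^0.28 = (576/950)^0.28 = 0.8693
d^0.74 = 55.7^0.74 = 19.59
v^0.42 = 13100^0.42 = 53.61
g^-0.18 = 1.35^-0.18 = 0.9474
D_tc = 1.48 × 0.8693 × 19.59 × 53.61 × 0.9474 = 1280 m
D_f = 1.18 × (1280)^1.05 = 2160 m
     = 2.160 km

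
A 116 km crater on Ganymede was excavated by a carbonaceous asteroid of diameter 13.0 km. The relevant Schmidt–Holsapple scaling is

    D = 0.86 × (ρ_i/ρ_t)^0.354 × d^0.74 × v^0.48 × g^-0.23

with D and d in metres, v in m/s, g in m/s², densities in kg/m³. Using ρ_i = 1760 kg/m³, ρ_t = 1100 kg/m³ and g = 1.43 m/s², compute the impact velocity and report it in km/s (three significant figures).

v ≈ 18.6 km/s

Rearranging for v: v = [D / (0.86 · (1760/1100)^0.354 · 13000^0.74 · 1.43^-0.23)]^(1/0.48).
D = 116000 m.
(1760/1100)^0.354 = 1.181
13000^0.74 = 1107
1.43^-0.23 = 0.9210
Denominator = 0.86 × 1.181 × 1107 × 0.9210 = 1036
D / 1036 = 116000 / 1036 = 112.0
v = 112.0^(1/0.48) = 112.0^2.0833 = 18584 m/s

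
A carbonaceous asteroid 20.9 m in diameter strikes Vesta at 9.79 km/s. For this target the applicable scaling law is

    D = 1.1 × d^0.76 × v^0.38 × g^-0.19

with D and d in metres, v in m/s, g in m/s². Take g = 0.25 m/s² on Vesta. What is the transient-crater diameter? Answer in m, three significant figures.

In SI units: v = 9790 m/s.
d^0.76 = 20.9^0.76 = 10.08
v^0.38 = 9790^0.38 = 32.85
g^-0.19 = 0.25^-0.19 = 1.301
D = 1.1 × 10.08 × 32.85 × 1.301 = 473.9 m

D ≈ 474 m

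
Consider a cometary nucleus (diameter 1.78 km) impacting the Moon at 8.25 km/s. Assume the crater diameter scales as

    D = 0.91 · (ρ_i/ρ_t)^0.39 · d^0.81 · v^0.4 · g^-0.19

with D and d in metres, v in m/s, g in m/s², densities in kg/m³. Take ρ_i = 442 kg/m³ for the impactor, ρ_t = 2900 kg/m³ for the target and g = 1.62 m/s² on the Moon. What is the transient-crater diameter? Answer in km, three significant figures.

In SI units: d = 1780 m, v = 8250 m/s.
(ρ_i/ρ_t)^0.39 = (442/2900)^0.39 = 0.4802
d^0.81 = 1780^0.81 = 429.4
v^0.4 = 8250^0.4 = 36.86
g^-0.19 = 1.62^-0.19 = 0.9124
D = 0.91 × 0.4802 × 429.4 × 36.86 × 0.9124 = 6311 m
   = 6.311 km

D ≈ 6.31 km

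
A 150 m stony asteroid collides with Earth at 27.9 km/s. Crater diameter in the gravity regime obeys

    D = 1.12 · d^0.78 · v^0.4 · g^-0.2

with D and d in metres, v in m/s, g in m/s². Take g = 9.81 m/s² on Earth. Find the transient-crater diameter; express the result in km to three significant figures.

In SI units: v = 27900 m/s.
d^0.78 = 150^0.78 = 49.81
v^0.4 = 27900^0.4 = 60.01
g^-0.2 = 9.81^-0.2 = 0.6334
D = 1.12 × 49.81 × 60.01 × 0.6334 = 2120 m
   = 2.120 km

D ≈ 2.12 km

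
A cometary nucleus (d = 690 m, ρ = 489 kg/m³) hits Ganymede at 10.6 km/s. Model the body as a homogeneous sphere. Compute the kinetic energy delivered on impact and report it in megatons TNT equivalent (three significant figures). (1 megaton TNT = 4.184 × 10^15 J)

E ≈ 1130 Mt TNT

v = 10600 m/s.
Mass m = (π/6) ρ d³ = (π/6) × 489 × (690)³ = 8.411 × 10^10 kg
E = ½ m v² = 0.5 × 8.411 × 10^10 × (10600)² = 4.725 × 10^18 J
   = 4.725 × 10^18 / 4.184×10^15 = 1129 Mt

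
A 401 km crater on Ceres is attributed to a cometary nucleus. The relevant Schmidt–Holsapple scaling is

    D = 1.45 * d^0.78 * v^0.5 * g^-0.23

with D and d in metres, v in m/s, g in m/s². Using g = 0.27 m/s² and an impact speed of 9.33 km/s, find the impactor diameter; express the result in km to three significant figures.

Rearranging for d: d = [D / (1.45 · 9330^0.5 · 0.27^-0.23)]^(1/0.78).
D = 401000 m.
9330^0.5 = 96.59
0.27^-0.23 = 1.351
Denominator = 1.45 × 96.59 × 1.351 = 189.2
D / 189.2 = 401000 / 189.2 = 2119
d = 2119^(1/0.78) = 2119^1.2821 = 18384 m

d ≈ 18.4 km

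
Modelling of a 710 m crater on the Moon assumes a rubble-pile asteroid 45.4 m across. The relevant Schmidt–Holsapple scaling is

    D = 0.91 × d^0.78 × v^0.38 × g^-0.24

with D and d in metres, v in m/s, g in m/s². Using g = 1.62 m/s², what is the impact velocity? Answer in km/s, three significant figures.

Rearranging for v: v = [D / (0.91 · 45.4^0.78 · 1.62^-0.24)]^(1/0.38).
45.4^0.78 = 19.61
1.62^-0.24 = 0.8907
Denominator = 0.91 × 19.61 × 0.8907 = 15.89
D / 15.89 = 710 / 15.89 = 44.68
v = 44.68^(1/0.38) = 44.68^2.6316 = 22001 m/s

v ≈ 22.0 km/s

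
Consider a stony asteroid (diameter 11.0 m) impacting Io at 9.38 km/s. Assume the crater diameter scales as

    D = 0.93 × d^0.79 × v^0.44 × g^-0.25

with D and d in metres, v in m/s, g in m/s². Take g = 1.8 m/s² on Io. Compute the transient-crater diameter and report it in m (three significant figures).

D ≈ 299 m

In SI units: v = 9380 m/s.
d^0.79 = 11^0.79 = 6.648
v^0.44 = 9380^0.44 = 55.95
g^-0.25 = 1.8^-0.25 = 0.8633
D = 0.93 × 6.648 × 55.95 × 0.8633 = 298.6 m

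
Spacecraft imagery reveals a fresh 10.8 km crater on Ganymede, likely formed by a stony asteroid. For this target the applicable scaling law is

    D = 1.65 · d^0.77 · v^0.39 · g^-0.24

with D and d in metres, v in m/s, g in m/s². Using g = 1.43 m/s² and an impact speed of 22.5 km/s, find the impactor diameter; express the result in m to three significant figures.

Rearranging for d: d = [D / (1.65 · 22500^0.39 · 1.43^-0.24)]^(1/0.77).
D = 10800 m.
22500^0.39 = 49.81
1.43^-0.24 = 0.9177
Denominator = 1.65 × 49.81 × 0.9177 = 75.42
D / 75.42 = 10800 / 75.42 = 143.2
d = 143.2^(1/0.77) = 143.2^1.2987 = 630.8 m

d ≈ 631 m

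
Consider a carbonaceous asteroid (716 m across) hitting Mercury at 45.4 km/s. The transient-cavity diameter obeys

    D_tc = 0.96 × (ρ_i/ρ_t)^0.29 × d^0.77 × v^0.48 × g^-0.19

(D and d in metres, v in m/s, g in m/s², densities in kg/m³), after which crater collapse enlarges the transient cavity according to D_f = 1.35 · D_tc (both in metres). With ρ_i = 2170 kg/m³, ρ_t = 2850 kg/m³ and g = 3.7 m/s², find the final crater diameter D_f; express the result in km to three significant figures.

D_f ≈ 25.4 km

v = 45400 m/s.
(ρ_i/ρ_t)^0.29 = (2170/2850)^0.29 = 0.9240
d^0.77 = 716^0.77 = 157.9
v^0.48 = 45400^0.48 = 171.9
g^-0.19 = 3.7^-0.19 = 0.7799
D_tc = 0.96 × 0.9240 × 157.9 × 171.9 × 0.7799 = 18780 m
D_f = 1.35 × 18780 = 25353 m
     = 25.35 km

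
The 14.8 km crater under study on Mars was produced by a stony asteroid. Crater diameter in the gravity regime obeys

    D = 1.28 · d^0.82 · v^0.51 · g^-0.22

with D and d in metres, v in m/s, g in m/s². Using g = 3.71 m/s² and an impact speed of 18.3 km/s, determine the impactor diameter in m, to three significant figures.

d ≈ 286 m

Rearranging for d: d = [D / (1.28 · 18300^0.51 · 3.71^-0.22)]^(1/0.82).
D = 14800 m.
18300^0.51 = 149.2
3.71^-0.22 = 0.7494
Denominator = 1.28 × 149.2 × 0.7494 = 143.1
D / 143.1 = 14800 / 143.1 = 103.4
d = 103.4^(1/0.82) = 103.4^1.2195 = 286.2 m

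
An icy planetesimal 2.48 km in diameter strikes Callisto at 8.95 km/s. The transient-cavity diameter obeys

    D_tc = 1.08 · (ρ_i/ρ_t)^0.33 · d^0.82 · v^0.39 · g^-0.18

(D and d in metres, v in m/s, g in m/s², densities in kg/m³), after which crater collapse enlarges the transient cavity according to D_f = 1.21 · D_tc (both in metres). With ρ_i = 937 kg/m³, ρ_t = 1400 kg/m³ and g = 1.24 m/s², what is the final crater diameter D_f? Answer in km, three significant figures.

In SI: d = 2480 m, v = 8950 m/s.
(ρ_i/ρ_t)^0.33 = (937/1400)^0.33 = 0.8759
d^0.82 = 2480^0.82 = 607.4
v^0.39 = 8950^0.39 = 34.77
g^-0.18 = 1.24^-0.18 = 0.9620
D_tc = 1.08 × 0.8759 × 607.4 × 34.77 × 0.9620 = 19220 m
D_f = 1.21 × 19220 = 23256 m
     = 23.26 km

D_f ≈ 23.3 km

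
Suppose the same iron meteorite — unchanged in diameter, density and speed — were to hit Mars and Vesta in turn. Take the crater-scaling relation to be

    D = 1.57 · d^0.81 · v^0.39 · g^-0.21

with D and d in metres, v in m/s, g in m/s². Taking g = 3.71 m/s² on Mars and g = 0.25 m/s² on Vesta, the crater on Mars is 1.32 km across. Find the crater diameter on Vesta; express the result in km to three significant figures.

All impactor-dependent factors cancel in the ratio, leaving D_Vesta/D_Mars = (g_Vesta/g_Mars)^-0.21.
(0.25/3.71)^-0.21 = 0.06739^-0.21 = 1.762
D_Vesta = 1.762 × 1.32 km = 2.33 km

D ≈ 2.33 km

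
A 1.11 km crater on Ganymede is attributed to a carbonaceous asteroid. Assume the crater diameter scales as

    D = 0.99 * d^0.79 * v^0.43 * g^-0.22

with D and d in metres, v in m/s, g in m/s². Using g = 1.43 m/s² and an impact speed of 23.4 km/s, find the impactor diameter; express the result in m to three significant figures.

d ≈ 33.5 m

Rearranging for d: d = [D / (0.99 · 23400^0.43 · 1.43^-0.22)]^(1/0.79).
D = 1110 m.
23400^0.43 = 75.64
1.43^-0.22 = 0.9243
Denominator = 0.99 × 75.64 × 0.9243 = 69.21
D / 69.21 = 1110 / 69.21 = 16.04
d = 16.04^(1/0.79) = 16.04^1.2658 = 33.54 m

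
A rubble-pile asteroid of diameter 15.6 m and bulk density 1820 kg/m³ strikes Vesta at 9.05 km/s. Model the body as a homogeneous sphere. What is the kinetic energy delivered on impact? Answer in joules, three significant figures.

E ≈ 1.48 × 10^14 J

v = 9050 m/s.
Mass m = (π/6) ρ d³ = (π/6) × 1820 × (15.6)³ = 3.618 × 10^6 kg
E = ½ m v² = 0.5 × 3.618 × 10^6 × (9050)² = 1.482 × 10^14 J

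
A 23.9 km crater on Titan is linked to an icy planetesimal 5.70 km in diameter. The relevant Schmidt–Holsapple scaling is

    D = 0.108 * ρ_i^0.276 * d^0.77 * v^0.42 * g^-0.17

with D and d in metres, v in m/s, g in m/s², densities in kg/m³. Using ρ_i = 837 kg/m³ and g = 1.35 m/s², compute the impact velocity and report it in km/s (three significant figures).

Rearranging for v: v = [D / (0.108 · 837^0.276 · 5700^0.77 · 1.35^-0.17)]^(1/0.42).
D = 23900 m.
837^0.276 = 6.407
5700^0.77 = 779.9
1.35^-0.17 = 0.9503
Denominator = 0.108 × 6.407 × 779.9 × 0.9503 = 512.8
D / 512.8 = 23900 / 512.8 = 46.61
v = 46.61^(1/0.42) = 46.61^2.381 = 9390 m/s

v ≈ 9.39 km/s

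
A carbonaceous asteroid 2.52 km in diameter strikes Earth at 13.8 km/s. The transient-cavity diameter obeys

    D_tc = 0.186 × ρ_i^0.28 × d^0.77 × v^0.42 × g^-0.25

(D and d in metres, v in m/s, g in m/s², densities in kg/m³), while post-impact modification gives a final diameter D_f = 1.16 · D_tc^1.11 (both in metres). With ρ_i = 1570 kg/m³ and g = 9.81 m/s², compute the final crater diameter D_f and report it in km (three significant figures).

In SI: d = 2520 m, v = 13800 m/s.
ρ_i^0.28 = 1570^0.28 = 7.850
d^0.77 = 2520^0.77 = 416.0
v^0.42 = 13800^0.42 = 54.80
g^-0.25 = 9.81^-0.25 = 0.5650
D_tc = 0.186 × 7.850 × 416.0 × 54.80 × 0.5650 = 18810 m
D_f = 1.16 × (18810)^1.11 = 64421 m
     = 64.42 km

D_f ≈ 64.4 km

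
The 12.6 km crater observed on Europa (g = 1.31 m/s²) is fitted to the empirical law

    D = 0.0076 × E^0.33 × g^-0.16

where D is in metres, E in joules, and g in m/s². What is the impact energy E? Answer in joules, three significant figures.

E ≈ 8.02 × 10^18 J

Rearranging: E = [D / (0.0076 · g^-0.16)]^(1/0.33).
D = 12600 m.
g^-0.16 = 1.31^-0.16 = 0.9577
D / (0.0076 × 0.9577) = 12600 / (7.279 × 10^-3) = 1.731 × 10^6
E = (1.731 × 10^6)^3.0303 = 8.015 × 10^18 J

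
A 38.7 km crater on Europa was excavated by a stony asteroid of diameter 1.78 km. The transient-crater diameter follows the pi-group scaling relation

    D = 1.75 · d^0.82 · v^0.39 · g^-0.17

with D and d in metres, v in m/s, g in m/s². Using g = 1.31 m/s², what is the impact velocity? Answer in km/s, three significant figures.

Rearranging for v: v = [D / (1.75 · 1780^0.82 · 1.31^-0.17)]^(1/0.39).
D = 38700 m.
1780^0.82 = 462.7
1.31^-0.17 = 0.9551
Denominator = 1.75 × 462.7 × 0.9551 = 773.4
D / 773.4 = 38700 / 773.4 = 50.04
v = 50.04^(1/0.39) = 50.04^2.5641 = 22762 m/s

v ≈ 22.8 km/s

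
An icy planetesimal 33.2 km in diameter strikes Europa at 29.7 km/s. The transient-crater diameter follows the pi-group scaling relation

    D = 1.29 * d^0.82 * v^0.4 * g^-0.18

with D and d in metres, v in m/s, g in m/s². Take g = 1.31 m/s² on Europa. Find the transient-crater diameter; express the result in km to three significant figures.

In SI units: d = 33200 m, v = 29700 m/s.
d^0.82 = 33200^0.82 = 5097
v^0.4 = 29700^0.4 = 61.53
g^-0.18 = 1.31^-0.18 = 0.9526
D = 1.29 × 5097 × 61.53 × 0.9526 = 3.854 × 10^5 m
   = 385.4 km

D ≈ 385 km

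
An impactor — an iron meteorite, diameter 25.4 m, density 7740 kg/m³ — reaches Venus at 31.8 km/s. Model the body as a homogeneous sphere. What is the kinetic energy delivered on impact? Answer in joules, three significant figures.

v = 31800 m/s.
Mass m = (π/6) ρ d³ = (π/6) × 7740 × (25.4)³ = 6.641 × 10^7 kg
E = ½ m v² = 0.5 × 6.641 × 10^7 × (31800)² = 3.358 × 10^16 J

E ≈ 3.36 × 10^16 J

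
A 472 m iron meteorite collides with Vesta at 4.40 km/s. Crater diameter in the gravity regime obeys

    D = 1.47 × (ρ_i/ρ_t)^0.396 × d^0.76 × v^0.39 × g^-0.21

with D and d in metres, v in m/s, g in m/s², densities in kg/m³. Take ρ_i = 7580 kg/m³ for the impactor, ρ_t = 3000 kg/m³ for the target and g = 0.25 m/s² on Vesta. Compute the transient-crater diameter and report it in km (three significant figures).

In SI units: v = 4400 m/s.
(ρ_i/ρ_t)^0.396 = (7580/3000)^0.396 = 1.443
d^0.76 = 472^0.76 = 107.7
v^0.39 = 4400^0.39 = 26.36
g^-0.21 = 0.25^-0.21 = 1.338
D = 1.47 × 1.443 × 107.7 × 26.36 × 1.338 = 8058 m
   = 8.058 km

D ≈ 8.06 km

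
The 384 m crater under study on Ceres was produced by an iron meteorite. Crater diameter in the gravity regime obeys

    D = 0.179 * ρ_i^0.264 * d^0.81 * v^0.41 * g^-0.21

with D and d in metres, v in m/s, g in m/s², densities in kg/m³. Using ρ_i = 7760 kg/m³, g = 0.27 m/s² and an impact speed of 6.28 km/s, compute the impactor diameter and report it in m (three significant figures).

d ≈ 5.96 m

Rearranging for d: d = [D / (0.179 · 7760^0.264 · 6280^0.41 · 0.27^-0.21)]^(1/0.81).
7760^0.264 = 10.64
6280^0.41 = 36.07
0.27^-0.21 = 1.316
Denominator = 0.179 × 10.64 × 36.07 × 1.316 = 90.41
D / 90.41 = 384 / 90.41 = 4.247
d = 4.247^(1/0.81) = 4.247^1.2346 = 5.963 m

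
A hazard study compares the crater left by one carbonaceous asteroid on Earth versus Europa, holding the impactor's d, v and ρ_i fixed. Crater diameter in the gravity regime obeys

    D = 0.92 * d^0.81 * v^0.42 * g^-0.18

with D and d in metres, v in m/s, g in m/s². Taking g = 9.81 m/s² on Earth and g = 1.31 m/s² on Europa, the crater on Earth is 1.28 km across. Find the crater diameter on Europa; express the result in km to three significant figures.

D ≈ 1.84 km

All impactor-dependent factors cancel in the ratio, leaving D_Europa/D_Earth = (g_Europa/g_Earth)^-0.18.
(1.31/9.81)^-0.18 = 0.1335^-0.18 = 1.437
D_Europa = 1.437 × 1.28 km = 1.84 km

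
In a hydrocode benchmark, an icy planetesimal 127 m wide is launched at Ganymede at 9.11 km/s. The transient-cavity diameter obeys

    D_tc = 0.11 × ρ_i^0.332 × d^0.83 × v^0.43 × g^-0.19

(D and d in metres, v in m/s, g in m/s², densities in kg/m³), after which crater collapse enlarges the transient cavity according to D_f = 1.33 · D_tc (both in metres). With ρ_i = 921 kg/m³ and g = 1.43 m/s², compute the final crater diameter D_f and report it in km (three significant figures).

D_f ≈ 3.70 km

v = 9110 m/s.
ρ_i^0.332 = 921^0.332 = 9.641
d^0.83 = 127^0.83 = 55.74
v^0.43 = 9110^0.43 = 50.42
g^-0.19 = 1.43^-0.19 = 0.9343
D_tc = 0.11 × 9.641 × 55.74 × 50.42 × 0.9343 = 2785 m
D_f = 1.33 × 2785 = 3704 m
     = 3.704 km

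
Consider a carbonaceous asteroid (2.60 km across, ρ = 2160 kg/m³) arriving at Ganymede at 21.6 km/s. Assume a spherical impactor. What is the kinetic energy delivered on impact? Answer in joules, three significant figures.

d = 2600 m; v = 21600 m/s.
Mass m = (π/6) ρ d³ = (π/6) × 2160 × (2600)³ = 1.988 × 10^13 kg
E = ½ m v² = 0.5 × 1.988 × 10^13 × (21600)² = 4.638 × 10^21 J

E ≈ 4.64 × 10^21 J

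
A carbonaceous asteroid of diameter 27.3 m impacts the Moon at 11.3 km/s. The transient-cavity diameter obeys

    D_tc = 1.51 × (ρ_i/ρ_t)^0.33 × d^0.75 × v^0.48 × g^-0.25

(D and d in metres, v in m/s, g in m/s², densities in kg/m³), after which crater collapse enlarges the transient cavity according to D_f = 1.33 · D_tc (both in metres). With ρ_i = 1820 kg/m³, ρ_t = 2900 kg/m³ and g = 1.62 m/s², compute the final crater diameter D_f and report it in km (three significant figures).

D_f ≈ 1.61 km

v = 11300 m/s.
(ρ_i/ρ_t)^0.33 = (1820/2900)^0.33 = 0.8575
d^0.75 = 27.3^0.75 = 11.94
v^0.48 = 11300^0.48 = 88.20
g^-0.25 = 1.62^-0.25 = 0.8864
D_tc = 1.51 × 0.8575 × 11.94 × 88.20 × 0.8864 = 1209 m
D_f = 1.33 × 1209 = 1608 m
     = 1.608 km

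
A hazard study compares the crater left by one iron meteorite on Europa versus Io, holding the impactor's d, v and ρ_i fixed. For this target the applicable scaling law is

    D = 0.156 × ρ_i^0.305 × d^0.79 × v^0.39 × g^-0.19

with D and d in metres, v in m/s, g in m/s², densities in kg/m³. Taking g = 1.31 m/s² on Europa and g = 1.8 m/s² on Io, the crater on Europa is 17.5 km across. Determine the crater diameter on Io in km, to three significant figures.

D ≈ 16.5 km

All impactor-dependent factors cancel in the ratio, leaving D_Io/D_Europa = (g_Io/g_Europa)^-0.19.
(1.8/1.31)^-0.19 = 1.374^-0.19 = 0.9414
D_Io = 0.9414 × 17.5 km = 16.5 km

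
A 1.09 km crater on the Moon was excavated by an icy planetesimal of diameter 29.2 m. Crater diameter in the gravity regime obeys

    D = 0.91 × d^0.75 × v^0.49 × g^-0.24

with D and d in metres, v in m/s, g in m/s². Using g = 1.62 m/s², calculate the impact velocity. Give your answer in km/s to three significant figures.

v ≈ 13.9 km/s

Rearranging for v: v = [D / (0.91 · 29.2^0.75 · 1.62^-0.24)]^(1/0.49).
D = 1090 m.
29.2^0.75 = 12.56
1.62^-0.24 = 0.8907
Denominator = 0.91 × 12.56 × 0.8907 = 10.18
D / 10.18 = 1090 / 10.18 = 107.1
v = 107.1^(1/0.49) = 107.1^2.0408 = 13880 m/s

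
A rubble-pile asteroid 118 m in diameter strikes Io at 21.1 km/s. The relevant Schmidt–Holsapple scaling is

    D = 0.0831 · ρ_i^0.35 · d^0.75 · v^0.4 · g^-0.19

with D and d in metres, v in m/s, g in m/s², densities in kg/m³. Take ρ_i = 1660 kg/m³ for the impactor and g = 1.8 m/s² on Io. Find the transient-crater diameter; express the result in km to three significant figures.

D ≈ 1.91 km

In SI units: v = 21100 m/s.
ρ_i^0.35 = 1660^0.35 = 13.40
d^0.75 = 118^0.75 = 35.80
v^0.4 = 21100^0.4 = 53.67
g^-0.19 = 1.8^-0.19 = 0.8943
D = 0.0831 × 13.40 × 35.80 × 53.67 × 0.8943 = 1913 m
   = 1.913 km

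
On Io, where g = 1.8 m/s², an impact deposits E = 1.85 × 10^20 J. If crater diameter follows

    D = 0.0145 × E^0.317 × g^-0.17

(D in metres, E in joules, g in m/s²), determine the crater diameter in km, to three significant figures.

D ≈ 34.9 km

E^0.317 = (1.85 × 10^20)^0.317 = 2.659 × 10^6
g^-0.17 = 1.8^-0.17 = 0.9049
D = 0.0145 × 2.659 × 10^6 × 0.9049 = 34889 m
   = 34.89 km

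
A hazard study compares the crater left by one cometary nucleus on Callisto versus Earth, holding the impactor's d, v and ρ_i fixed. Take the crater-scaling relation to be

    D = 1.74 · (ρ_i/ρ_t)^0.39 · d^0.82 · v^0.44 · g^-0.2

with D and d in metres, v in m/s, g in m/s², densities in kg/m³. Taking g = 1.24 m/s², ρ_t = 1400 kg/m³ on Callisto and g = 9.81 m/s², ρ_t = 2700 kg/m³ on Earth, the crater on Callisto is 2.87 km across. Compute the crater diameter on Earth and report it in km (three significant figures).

D ≈ 1.47 km

The impactor-only factors (d, v, ρ_i) cancel in the ratio, leaving D_Earth/D_Callisto = (g_Earth/g_Callisto)^-0.2 · (ρ_t,Callisto/ρ_t,Earth)^0.39.
(9.81/1.24)^-0.2 = 7.911^-0.2 = 0.6612
(1400/2700)^0.39 = 0.5185^0.39 = 0.7740
Ratio = 0.6612 × 0.7740 = 0.5118
D_Earth = 0.5118 × 2.87 km = 1.47 km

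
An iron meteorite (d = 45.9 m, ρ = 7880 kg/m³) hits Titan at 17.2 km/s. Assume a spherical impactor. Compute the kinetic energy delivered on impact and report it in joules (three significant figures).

v = 17200 m/s.
Mass m = (π/6) ρ d³ = (π/6) × 7880 × (45.9)³ = 3.990 × 10^8 kg
E = ½ m v² = 0.5 × 3.990 × 10^8 × (17200)² = 5.902 × 10^16 J

E ≈ 5.90 × 10^16 J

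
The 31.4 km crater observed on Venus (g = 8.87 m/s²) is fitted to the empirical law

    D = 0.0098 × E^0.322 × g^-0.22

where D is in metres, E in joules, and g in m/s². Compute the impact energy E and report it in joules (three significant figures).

Rearranging: E = [D / (0.0098 · g^-0.22)]^(1/0.322).
D = 31400 m.
g^-0.22 = 8.87^-0.22 = 0.6187
D / (0.0098 × 0.6187) = 31400 / (6.063 × 10^-3) = 5.179 × 10^6
E = (5.179 × 10^6)^3.1056 = 7.108 × 10^20 J

E ≈ 7.11 × 10^20 J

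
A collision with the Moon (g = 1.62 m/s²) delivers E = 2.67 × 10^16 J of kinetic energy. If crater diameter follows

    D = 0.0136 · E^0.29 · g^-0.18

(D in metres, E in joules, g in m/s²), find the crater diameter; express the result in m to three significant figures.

E^0.29 = (2.67 × 10^16)^0.29 = 5.803 × 10^4
g^-0.18 = 1.62^-0.18 = 0.9168
D = 0.0136 × 5.803 × 10^4 × 0.9168 = 723.5 m

D ≈ 724 m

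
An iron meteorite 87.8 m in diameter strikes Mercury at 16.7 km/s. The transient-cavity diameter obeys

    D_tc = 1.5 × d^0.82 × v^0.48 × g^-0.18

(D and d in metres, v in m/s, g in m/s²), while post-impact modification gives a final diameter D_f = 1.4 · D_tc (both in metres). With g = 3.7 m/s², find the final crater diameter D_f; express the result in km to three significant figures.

v = 16700 m/s.
d^0.82 = 87.8^0.82 = 39.23
v^0.48 = 16700^0.48 = 106.4
g^-0.18 = 3.7^-0.18 = 0.7902
D_tc = 1.5 × 39.23 × 106.4 × 0.7902 = 4948 m
D_f = 1.4 × 4948 = 6927 m
     = 6.927 km

D_f ≈ 6.93 km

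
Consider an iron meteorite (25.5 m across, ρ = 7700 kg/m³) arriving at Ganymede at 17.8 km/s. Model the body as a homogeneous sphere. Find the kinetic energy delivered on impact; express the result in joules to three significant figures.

v = 17800 m/s.
Mass m = (π/6) ρ d³ = (π/6) × 7700 × (25.5)³ = 6.685 × 10^7 kg
E = ½ m v² = 0.5 × 6.685 × 10^7 × (17800)² = 1.059 × 10^16 J

E ≈ 1.06 × 10^16 J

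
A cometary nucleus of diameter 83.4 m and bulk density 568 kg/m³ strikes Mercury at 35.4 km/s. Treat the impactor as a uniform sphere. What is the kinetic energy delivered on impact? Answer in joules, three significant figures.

v = 35400 m/s.
Mass m = (π/6) ρ d³ = (π/6) × 568 × (83.4)³ = 1.725 × 10^8 kg
E = ½ m v² = 0.5 × 1.725 × 10^8 × (35400)² = 1.081 × 10^17 J

E ≈ 1.08 × 10^17 J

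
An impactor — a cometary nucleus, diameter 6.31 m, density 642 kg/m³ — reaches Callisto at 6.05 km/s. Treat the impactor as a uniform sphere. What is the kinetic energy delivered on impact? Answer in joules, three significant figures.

v = 6050 m/s.
Mass m = (π/6) ρ d³ = (π/6) × 642 × (6.31)³ = 8.445 × 10^4 kg
E = ½ m v² = 0.5 × 8.445 × 10^4 × (6050)² = 1.546 × 10^12 J

E ≈ 1.55 × 10^12 J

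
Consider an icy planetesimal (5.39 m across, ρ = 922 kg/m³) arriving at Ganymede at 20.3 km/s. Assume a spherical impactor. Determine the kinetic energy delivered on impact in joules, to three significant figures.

E ≈ 1.56 × 10^13 J

v = 20300 m/s.
Mass m = (π/6) ρ d³ = (π/6) × 922 × (5.39)³ = 7.560 × 10^4 kg
E = ½ m v² = 0.5 × 7.560 × 10^4 × (20300)² = 1.558 × 10^13 J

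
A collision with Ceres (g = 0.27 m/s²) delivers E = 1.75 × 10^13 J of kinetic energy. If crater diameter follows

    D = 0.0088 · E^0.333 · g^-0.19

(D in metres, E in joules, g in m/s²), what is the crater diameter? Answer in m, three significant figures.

E^0.333 = (1.75 × 10^13)^0.333 = 2.570 × 10^4
g^-0.19 = 0.27^-0.19 = 1.282
D = 0.0088 × 2.570 × 10^4 × 1.282 = 289.9 m

D ≈ 290 m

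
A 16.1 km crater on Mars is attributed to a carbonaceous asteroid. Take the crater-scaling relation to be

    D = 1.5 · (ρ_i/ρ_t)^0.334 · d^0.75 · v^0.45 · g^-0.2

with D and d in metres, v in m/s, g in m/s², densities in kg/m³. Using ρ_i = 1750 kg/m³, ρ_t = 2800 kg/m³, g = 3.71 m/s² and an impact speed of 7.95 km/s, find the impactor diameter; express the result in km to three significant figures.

d ≈ 1.89 km

Rearranging for d: d = [D / (1.5 · (1750/2800)^0.334 · 7950^0.45 · 3.71^-0.2)]^(1/0.75).
D = 16100 m.
(1750/2800)^0.334 = 0.8547
7950^0.45 = 56.91
3.71^-0.2 = 0.7694
Denominator = 1.5 × 0.8547 × 56.91 × 0.7694 = 56.14
D / 56.14 = 16100 / 56.14 = 286.8
d = 286.8^(1/0.75) = 286.8^1.3333 = 1891 m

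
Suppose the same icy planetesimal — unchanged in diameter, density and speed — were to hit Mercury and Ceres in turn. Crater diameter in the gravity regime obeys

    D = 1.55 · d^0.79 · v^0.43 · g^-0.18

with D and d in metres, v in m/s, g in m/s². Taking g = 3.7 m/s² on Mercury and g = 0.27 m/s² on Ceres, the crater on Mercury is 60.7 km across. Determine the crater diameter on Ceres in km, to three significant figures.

D ≈ 97.2 km

All impactor-dependent factors cancel in the ratio, leaving D_Ceres/D_Mercury = (g_Ceres/g_Mercury)^-0.18.
(0.27/3.7)^-0.18 = 0.07297^-0.18 = 1.602
D_Ceres = 1.602 × 60.7 km = 97.2 km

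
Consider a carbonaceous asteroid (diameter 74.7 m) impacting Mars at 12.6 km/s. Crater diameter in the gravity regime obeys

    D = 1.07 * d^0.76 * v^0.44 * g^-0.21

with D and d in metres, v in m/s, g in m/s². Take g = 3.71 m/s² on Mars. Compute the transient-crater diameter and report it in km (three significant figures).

D ≈ 1.37 km

In SI units: v = 12600 m/s.
d^0.76 = 74.7^0.76 = 26.53
v^0.44 = 12600^0.44 = 63.70
g^-0.21 = 3.71^-0.21 = 0.7593
D = 1.07 × 26.53 × 63.70 × 0.7593 = 1373 m
   = 1.373 km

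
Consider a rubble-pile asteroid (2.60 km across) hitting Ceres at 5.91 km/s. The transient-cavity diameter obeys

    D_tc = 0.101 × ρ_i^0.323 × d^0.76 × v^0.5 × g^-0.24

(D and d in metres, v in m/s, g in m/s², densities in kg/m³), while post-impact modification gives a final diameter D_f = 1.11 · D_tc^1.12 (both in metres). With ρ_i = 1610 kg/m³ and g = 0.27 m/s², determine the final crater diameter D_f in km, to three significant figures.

In SI: d = 2600 m, v = 5910 m/s.
ρ_i^0.323 = 1610^0.323 = 10.86
d^0.76 = 2600^0.76 = 393.9
v^0.5 = 5910^0.5 = 76.88
g^-0.24 = 0.27^-0.24 = 1.369
D_tc = 0.101 × 10.86 × 393.9 × 76.88 × 1.369 = 45470 m
D_f = 1.11 × (45470)^1.12 = 1.828 × 10^5 m
     = 182.8 km

D_f ≈ 183 km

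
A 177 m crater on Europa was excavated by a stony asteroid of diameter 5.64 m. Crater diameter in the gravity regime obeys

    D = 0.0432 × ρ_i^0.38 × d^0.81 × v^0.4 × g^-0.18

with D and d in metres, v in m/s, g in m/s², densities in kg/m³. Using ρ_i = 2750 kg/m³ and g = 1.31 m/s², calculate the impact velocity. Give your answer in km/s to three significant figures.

Rearranging for v: v = [D / (0.0432 · 2750^0.38 · 5.64^0.81 · 1.31^-0.18)]^(1/0.4).
2750^0.38 = 20.27
5.64^0.81 = 4.060
1.31^-0.18 = 0.9526
Denominator = 0.0432 × 20.27 × 4.060 × 0.9526 = 3.387
D / 3.387 = 177 / 3.387 = 52.26
v = 52.26^(1/0.4) = 52.26^2.5 = 19743 m/s

v ≈ 19.7 km/s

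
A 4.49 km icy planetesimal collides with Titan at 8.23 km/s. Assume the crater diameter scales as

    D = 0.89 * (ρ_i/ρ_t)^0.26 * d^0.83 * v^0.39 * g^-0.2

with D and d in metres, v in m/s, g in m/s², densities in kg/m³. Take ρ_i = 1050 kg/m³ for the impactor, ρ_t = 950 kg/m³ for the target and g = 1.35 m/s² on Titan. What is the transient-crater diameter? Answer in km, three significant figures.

In SI units: d = 4490 m, v = 8230 m/s.
(ρ_i/ρ_t)^0.26 = (1050/950)^0.26 = 1.026
d^0.83 = 4490^0.83 = 1075
v^0.39 = 8230^0.39 = 33.65
g^-0.2 = 1.35^-0.2 = 0.9417
D = 0.89 × 1.026 × 1075 × 33.65 × 0.9417 = 31106 m
   = 31.11 km

D ≈ 31.1 km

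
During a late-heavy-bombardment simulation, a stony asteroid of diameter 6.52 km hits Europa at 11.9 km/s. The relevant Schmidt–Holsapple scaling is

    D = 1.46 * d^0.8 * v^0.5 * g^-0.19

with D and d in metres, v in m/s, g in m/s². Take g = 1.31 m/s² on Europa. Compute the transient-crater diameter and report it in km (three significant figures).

D ≈ 170 km

In SI units: d = 6520 m, v = 11900 m/s.
d^0.8 = 6520^0.8 = 1126
v^0.5 = 11900^0.5 = 109.1
g^-0.19 = 1.31^-0.19 = 0.9500
D = 1.46 × 1126 × 109.1 × 0.9500 = 1.704 × 10^5 m
   = 170.4 km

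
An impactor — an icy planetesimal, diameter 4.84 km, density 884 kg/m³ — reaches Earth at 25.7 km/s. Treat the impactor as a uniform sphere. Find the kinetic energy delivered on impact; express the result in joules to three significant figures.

d = 4840 m; v = 25700 m/s.
Mass m = (π/6) ρ d³ = (π/6) × 884 × (4840)³ = 5.248 × 10^13 kg
E = ½ m v² = 0.5 × 5.248 × 10^13 × (25700)² = 1.733 × 10^22 J

E ≈ 1.73 × 10^22 J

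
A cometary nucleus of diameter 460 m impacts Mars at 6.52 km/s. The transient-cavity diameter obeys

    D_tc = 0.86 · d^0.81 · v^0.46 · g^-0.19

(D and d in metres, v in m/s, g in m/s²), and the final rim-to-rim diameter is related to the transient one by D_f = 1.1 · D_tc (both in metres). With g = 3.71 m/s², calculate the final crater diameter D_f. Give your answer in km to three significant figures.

D_f ≈ 6.01 km

v = 6520 m/s.
d^0.81 = 460^0.81 = 143.5
v^0.46 = 6520^0.46 = 56.83
g^-0.19 = 3.71^-0.19 = 0.7795
D_tc = 0.86 × 143.5 × 56.83 × 0.7795 = 5467 m
D_f = 1.1 × 5467 = 6014 m
     = 6.014 km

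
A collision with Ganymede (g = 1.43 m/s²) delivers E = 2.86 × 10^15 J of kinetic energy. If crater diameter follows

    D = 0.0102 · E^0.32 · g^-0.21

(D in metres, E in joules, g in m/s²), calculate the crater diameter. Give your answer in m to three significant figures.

E^0.32 = (2.86 × 10^15)^0.32 = 8.832 × 10^4
g^-0.21 = 1.43^-0.21 = 0.9276
D = 0.0102 × 8.832 × 10^4 × 0.9276 = 835.6 m

D ≈ 836 m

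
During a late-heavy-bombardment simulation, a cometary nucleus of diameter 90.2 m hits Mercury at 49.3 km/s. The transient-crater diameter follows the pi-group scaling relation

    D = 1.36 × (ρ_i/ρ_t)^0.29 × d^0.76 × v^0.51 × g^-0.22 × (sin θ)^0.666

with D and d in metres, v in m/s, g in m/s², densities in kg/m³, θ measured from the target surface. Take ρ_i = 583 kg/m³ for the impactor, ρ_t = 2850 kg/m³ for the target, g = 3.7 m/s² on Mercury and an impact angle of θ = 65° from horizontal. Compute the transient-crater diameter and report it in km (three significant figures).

D ≈ 4.57 km

In SI units: v = 49300 m/s.
(ρ_i/ρ_t)^0.29 = (583/2850)^0.29 = 0.6312
d^0.76 = 90.2^0.76 = 30.62
v^0.51 = 49300^0.51 = 247.4
g^-0.22 = 3.7^-0.22 = 0.7499
(sin 65°)^0.666 = 0.9063^0.666 = 0.9366
D = 1.36 × 0.6312 × 30.62 × 247.4 × 0.7499 × 0.9366 = 4567 m
   = 4.567 km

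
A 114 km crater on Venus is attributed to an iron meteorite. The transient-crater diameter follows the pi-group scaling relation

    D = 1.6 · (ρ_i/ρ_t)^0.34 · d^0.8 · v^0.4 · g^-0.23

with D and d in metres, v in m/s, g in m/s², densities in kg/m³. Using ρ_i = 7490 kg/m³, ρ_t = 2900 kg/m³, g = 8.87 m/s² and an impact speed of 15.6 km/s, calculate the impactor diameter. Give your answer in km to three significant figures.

d ≈ 11.7 km

Rearranging for d: d = [D / (1.6 · (7490/2900)^0.34 · 15600^0.4 · 8.87^-0.23)]^(1/0.8).
D = 114000 m.
(7490/2900)^0.34 = 1.381
15600^0.4 = 47.56
8.87^-0.23 = 0.6053
Denominator = 1.6 × 1.381 × 47.56 × 0.6053 = 63.61
D / 63.61 = 114000 / 63.61 = 1792
d = 1792^(1/0.8) = 1792^1.25 = 11659 m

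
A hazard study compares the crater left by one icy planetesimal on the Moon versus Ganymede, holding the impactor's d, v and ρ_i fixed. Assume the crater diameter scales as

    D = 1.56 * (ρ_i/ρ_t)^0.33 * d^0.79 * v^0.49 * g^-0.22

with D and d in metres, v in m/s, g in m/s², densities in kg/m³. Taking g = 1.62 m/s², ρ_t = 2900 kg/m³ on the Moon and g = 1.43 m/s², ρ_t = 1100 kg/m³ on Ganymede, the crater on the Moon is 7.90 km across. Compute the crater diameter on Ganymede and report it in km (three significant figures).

The impactor-only factors (d, v, ρ_i) cancel in the ratio, leaving D_Ganymede/D_Moon = (g_Ganymede/g_Moon)^-0.22 · (ρ_t,Moon/ρ_t,Ganymede)^0.33.
(1.43/1.62)^-0.22 = 0.8827^-0.22 = 1.028
(2900/1100)^0.33 = 2.636^0.33 = 1.377
Ratio = 1.028 × 1.377 = 1.416
D_Ganymede = 1.416 × 7.90 km = 11.2 km

D ≈ 11.2 km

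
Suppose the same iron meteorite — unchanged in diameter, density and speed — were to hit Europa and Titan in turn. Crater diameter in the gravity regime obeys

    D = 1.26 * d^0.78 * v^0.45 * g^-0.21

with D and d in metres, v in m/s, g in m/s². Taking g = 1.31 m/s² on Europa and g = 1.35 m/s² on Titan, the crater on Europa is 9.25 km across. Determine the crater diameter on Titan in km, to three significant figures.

D ≈ 9.19 km

All impactor-dependent factors cancel in the ratio, leaving D_Titan/D_Europa = (g_Titan/g_Europa)^-0.21.
(1.35/1.31)^-0.21 = 1.031^-0.21 = 0.9936
D_Titan = 0.9936 × 9.25 km = 9.19 km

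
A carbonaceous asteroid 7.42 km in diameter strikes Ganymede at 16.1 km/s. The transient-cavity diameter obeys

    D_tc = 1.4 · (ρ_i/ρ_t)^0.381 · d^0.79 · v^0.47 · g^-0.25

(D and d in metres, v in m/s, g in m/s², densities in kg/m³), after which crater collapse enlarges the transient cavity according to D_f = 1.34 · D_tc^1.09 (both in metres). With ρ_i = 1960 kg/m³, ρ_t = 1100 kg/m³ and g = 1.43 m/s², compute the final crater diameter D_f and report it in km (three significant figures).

D_f ≈ 686 km

In SI: d = 7420 m, v = 16100 m/s.
(ρ_i/ρ_t)^0.381 = (1960/1100)^0.381 = 1.246
d^0.79 = 7420^0.79 = 1142
v^0.47 = 16100^0.47 = 94.89
g^-0.25 = 1.43^-0.25 = 0.9145
D_tc = 1.4 × 1.246 × 1142 × 94.89 × 0.9145 = 1.729 × 10^5 m
D_f = 1.34 × (1.729 × 10^5)^1.09 = 6.860 × 10^5 m
     = 686.0 km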